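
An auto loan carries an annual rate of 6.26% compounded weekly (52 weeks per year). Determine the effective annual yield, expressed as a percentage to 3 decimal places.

6.456%

EAR = (1 + 0.0626/52)^52 − 1.
= (1 + 0.001204)^52 − 1 = 1.064561 − 1 = 6.456%.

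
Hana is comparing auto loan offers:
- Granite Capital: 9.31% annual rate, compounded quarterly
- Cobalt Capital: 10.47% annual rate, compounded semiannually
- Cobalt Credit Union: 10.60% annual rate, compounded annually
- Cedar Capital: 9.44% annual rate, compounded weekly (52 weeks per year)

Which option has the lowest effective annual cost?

Granite Capital: (1 + 0.0931/4)^4 − 1 = 9.640%
Cobalt Capital: (1 + 0.1047/2)^2 − 1 = 10.744%
Cobalt Credit Union: compounded annually, EAR = 10.600%
Cedar Capital: (1 + 0.0944/52)^52 − 1 = 9.891%
The lowest effective annual rate is Granite Capital at 9.640%.

Granite Capital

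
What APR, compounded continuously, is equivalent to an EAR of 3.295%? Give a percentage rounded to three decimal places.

Continuous: nominal r satisfies e^r − 1 = 0.03295.
r = ln(1 + 0.03295) = ln(1.03295) = 0.032419 = 3.242%.

3.242%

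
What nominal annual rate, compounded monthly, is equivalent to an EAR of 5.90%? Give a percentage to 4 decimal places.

(1 + r/12)^12 − 1 = 0.0590, so 1 + r/12 = 1.0590^(1/12).
r/12 = 0.004789, so r = 0.057462 = 5.7462%.

5.7462%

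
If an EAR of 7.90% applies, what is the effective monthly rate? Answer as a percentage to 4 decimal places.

The per-month rate i satisfies (1 + i)^12 = 1 + 0.0790.
i = 1.0790^(1/12) − 1 = 0.0063563 = 0.6356%.

0.6356%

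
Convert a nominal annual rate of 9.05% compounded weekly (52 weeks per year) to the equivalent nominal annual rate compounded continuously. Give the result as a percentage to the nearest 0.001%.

EAR = (1 + 0.0905/52)^52 − 1 = 0.094635.
Equivalent continuous rate: r = ln(1 + 0.094635) = 0.090421 = 9.042%.

9.042%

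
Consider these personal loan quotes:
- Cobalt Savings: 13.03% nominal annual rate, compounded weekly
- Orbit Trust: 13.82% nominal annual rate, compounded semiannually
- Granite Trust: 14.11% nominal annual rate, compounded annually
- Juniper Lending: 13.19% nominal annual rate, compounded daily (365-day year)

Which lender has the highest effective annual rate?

Orbit Trust

Cobalt Savings: (1 + 0.1303/52)^52 − 1 = 13.898%
Orbit Trust: (1 + 0.1382/2)^2 − 1 = 14.297%
Granite Trust: compounded annually, EAR = 14.110%
Juniper Lending: (1 + 0.1319/365)^365 − 1 = 14.097%
The highest effective annual rate is Orbit Trust at 14.297%.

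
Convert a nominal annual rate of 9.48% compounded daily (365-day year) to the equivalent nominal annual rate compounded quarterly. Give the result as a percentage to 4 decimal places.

9.5920%

EAR = (1 + 0.0948/365)^365 − 1 = 0.099425.
Solve (1 + r/4)^4 = 1.099425: r/4 = 1.099425^(1/4) − 1 = 0.023980, so r = 0.095920 = 9.5920%.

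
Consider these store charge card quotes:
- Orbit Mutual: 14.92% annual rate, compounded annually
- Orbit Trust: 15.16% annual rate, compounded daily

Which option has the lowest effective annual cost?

Orbit Mutual: compounded annually, EAR = 14.920%
Orbit Trust: (1 + 0.1516/365)^365 − 1 = 16.366%
The lowest effective annual rate is Orbit Mutual at 14.920%.

Orbit Mutual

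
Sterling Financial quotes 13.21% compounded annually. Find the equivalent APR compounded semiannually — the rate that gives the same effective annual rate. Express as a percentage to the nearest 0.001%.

12.800%

Compounded annually, EAR = nominal = 0.132100.
Solve (1 + r/2)^2 = 1.132100: r/2 = 1.132100^(1/2) − 1 = 0.064002, so r = 0.128004 = 12.800%.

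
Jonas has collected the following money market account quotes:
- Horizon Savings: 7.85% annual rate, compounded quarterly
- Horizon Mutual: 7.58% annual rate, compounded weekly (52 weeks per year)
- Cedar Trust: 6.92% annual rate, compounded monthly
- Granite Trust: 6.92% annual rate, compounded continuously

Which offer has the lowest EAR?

Cedar Trust

Horizon Savings: (1 + 0.0785/4)^4 − 1 = 8.084%
Horizon Mutual: (1 + 0.0758/52)^52 − 1 = 7.869%
Cedar Trust: (1 + 0.0692/12)^12 − 1 = 7.144%
Granite Trust: e^0.0692 − 1 = 7.165%
The lowest effective annual rate is Cedar Trust at 7.144%.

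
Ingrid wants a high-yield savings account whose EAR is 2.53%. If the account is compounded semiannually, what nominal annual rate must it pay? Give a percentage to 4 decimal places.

2.5142%

(1 + r/2)^2 − 1 = 0.0253, so 1 + r/2 = 1.0253^(1/2).
r/2 = 0.012571, so r = 0.025142 = 2.5142%.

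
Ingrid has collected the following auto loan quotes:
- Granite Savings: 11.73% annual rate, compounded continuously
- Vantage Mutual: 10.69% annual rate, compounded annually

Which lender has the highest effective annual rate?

Granite Savings: e^0.1173 − 1 = 12.446%
Vantage Mutual: compounded annually, EAR = 10.690%
The highest effective annual rate is Granite Savings at 12.446%.

Granite Savings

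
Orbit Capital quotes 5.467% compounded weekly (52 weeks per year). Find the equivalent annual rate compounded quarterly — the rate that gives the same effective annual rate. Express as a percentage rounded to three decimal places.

EAR = (1 + 0.05467/52)^52 − 1 = 0.056162.
Solve (1 + r/4)^4 = 1.056162: r/4 = 1.056162^(1/4) − 1 = 0.013754, so r = 0.055016 = 5.502%.

5.502%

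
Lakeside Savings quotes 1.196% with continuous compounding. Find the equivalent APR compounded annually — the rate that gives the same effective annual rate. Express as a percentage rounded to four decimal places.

EAR under continuous compounding: e^0.01196 − 1 = 0.012032.
Compounded annually, the equivalent nominal rate is the EAR itself: 1.2032%.

1.2032%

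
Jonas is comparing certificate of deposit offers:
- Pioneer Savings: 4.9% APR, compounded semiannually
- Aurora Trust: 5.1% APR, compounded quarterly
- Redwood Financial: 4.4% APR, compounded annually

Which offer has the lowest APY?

Pioneer Savings: (1 + 0.049/2)^2 − 1 = 4.960%
Aurora Trust: (1 + 0.051/4)^4 − 1 = 5.198%
Redwood Financial: compounded annually, EAR = 4.400%
The lowest effective annual rate is Redwood Financial at 4.400%.

Redwood Financial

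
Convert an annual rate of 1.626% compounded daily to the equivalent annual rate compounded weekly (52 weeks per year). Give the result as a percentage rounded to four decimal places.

EAR = (1 + 0.01626/365)^365 − 1 = 0.016393.
Solve (1 + r/52)^52 = 1.016393: r/52 = 1.016393^(1/52) − 1 = 0.000313, so r = 0.016262 = 1.6262%.

1.6262%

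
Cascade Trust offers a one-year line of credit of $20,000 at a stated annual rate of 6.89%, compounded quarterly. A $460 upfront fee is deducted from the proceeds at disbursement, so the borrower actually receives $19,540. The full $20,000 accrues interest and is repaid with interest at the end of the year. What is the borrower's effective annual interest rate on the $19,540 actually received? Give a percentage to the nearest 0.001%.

Amount owed after one year: 20,000 × (1 + 0.0689/4)^4 = 20,000 × 1.070701 = $21,414.01.
Effective rate on net proceeds: 21,414.01 / 19,540 − 1 = 0.095907 = 9.591%.

9.591%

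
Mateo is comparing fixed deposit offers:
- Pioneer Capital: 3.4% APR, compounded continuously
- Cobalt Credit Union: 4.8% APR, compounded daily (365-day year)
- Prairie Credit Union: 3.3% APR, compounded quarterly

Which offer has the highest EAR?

Pioneer Capital: e^0.034 − 1 = 3.458%
Cobalt Credit Union: (1 + 0.048/365)^365 − 1 = 4.917%
Prairie Credit Union: (1 + 0.033/4)^4 − 1 = 3.341%
The highest effective annual rate is Cobalt Credit Union at 4.917%.

Cobalt Credit Union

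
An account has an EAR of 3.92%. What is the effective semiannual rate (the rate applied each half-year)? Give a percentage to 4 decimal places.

1.9412%

The per-half-year rate i satisfies (1 + i)^2 = 1 + 0.0392.
i = 1.0392^(1/2) − 1 = 0.0194116 = 1.9412%.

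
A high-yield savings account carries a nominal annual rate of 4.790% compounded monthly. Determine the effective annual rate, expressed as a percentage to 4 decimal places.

4.8966%

EAR = (1 + 0.04790/12)^12 − 1.
= 1.048966 − 1 = 4.8966%.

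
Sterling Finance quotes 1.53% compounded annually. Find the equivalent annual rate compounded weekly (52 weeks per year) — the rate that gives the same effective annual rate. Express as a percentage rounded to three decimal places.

1.519%

Compounded annually, EAR = nominal = 0.015300.
Solve (1 + r/52)^52 = 1.015300: r/52 = 1.015300^(1/52) − 1 = 0.000292, so r = 0.015186 = 1.519%.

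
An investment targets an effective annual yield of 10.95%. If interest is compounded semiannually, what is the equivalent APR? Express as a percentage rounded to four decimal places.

10.6656%

(1 + r/2)^2 − 1 = 0.1095, so 1 + r/2 = 1.1095^(1/2).
r/2 = 0.053328, so r = 0.106656 = 10.6656%.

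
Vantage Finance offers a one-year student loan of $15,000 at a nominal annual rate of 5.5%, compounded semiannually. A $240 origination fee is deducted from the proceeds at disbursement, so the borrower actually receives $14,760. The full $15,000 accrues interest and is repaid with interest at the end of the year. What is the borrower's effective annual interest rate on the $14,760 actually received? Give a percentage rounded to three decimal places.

Amount owed after one year: 15,000 × (1 + 0.055/2)^2 = 15,000 × 1.055756 = $15,836.34.
Effective rate on net proceeds: 15,836.34 / 14,760 − 1 = 0.072923 = 7.292%.

7.292%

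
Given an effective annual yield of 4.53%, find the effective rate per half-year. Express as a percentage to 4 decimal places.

2.2399%

The per-half-year rate i satisfies (1 + i)^2 = 1 + 0.0453.
i = 1.0453^(1/2) − 1 = 0.0223991 = 2.2399%.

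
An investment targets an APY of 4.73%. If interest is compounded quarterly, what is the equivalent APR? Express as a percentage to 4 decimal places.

4.6483%

(1 + r/4)^4 − 1 = 0.0473, so 1 + r/4 = 1.0473^(1/4).
r/4 = 0.011621, so r = 0.046483 = 4.6483%.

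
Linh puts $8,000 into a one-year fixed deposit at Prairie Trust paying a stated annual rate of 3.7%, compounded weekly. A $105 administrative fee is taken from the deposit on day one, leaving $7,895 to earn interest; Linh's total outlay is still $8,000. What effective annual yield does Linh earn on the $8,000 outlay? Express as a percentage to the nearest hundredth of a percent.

2.41%

Value after one year: 7,895 × (1 + 0.037/52)^52 = 7,895 × 1.037679 = $8,192.48.
Effective yield on the $8,000 outlay: 8,192.48 / 8,000 − 1 = 0.024060 = 2.41%.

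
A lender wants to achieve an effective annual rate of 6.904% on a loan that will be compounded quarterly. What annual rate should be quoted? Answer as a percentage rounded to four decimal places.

6.7321%

(1 + r/4)^4 − 1 = 0.06904, so 1 + r/4 = 1.06904^(1/4).
r/4 = 0.016830, so r = 0.067321 = 6.7321%.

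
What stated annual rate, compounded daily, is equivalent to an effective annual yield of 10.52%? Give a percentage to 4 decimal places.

10.0040%

(1 + r/365)^365 − 1 = 0.1052, so 1 + r/365 = 1.1052^(1/365).
r/365 = 0.000274, so r = 0.100040 = 10.0040%.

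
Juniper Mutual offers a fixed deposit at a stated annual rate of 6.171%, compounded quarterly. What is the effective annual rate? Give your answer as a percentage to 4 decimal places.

6.3153%

EAR = (1 + 0.06171/4)^4 − 1.
= (1 + 0.015428)^4 − 1 = 1.063153 − 1 = 6.3153%.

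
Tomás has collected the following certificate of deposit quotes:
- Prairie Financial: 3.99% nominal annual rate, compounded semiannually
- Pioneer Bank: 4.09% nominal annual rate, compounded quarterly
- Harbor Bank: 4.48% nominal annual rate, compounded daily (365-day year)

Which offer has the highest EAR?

Prairie Financial: (1 + 0.0399/2)^2 − 1 = 4.030%
Pioneer Bank: (1 + 0.0409/4)^4 − 1 = 4.153%
Harbor Bank: (1 + 0.0448/365)^365 − 1 = 4.582%
The highest effective annual rate is Harbor Bank at 4.582%.

Harbor Bank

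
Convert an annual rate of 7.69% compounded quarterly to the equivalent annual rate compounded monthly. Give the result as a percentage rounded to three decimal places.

EAR = (1 + 0.0769/4)^4 − 1 = 0.079146.
Solve (1 + r/12)^12 = 1.079146: r/12 = 1.079146^(1/12) − 1 = 0.006368, so r = 0.076412 = 7.641%.

7.641%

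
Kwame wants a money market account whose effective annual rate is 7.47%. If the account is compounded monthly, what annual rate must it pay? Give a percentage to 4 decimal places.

7.2258%

(1 + r/12)^12 − 1 = 0.0747, so 1 + r/12 = 1.0747^(1/12).
r/12 = 0.006022, so r = 0.072258 = 7.2258%.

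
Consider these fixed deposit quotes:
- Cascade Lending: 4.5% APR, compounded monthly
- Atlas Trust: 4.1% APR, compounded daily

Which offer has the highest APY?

Cascade Lending: (1 + 0.045/12)^12 − 1 = 4.594%
Atlas Trust: (1 + 0.041/365)^365 − 1 = 4.185%
The highest effective annual rate is Cascade Lending at 4.594%.

Cascade Lending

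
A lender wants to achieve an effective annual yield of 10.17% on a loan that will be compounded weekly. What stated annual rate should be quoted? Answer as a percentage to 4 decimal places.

9.6945%

(1 + r/52)^52 − 1 = 0.1017, so 1 + r/52 = 1.1017^(1/52).
r/52 = 0.001864, so r = 0.096945 = 9.6945%.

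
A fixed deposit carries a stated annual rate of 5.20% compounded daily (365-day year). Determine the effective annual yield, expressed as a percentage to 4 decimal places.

5.3372%

EAR = (1 + 0.0520/365)^365 − 1.
= 1.053372 − 1 = 5.3372%.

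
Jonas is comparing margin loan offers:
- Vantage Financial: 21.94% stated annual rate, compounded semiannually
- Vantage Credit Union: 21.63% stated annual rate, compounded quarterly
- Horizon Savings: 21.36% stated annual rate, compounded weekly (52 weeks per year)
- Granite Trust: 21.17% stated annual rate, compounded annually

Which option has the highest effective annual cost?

Vantage Financial: (1 + 0.2194/2)^2 − 1 = 23.143%
Vantage Credit Union: (1 + 0.2163/4)^4 − 1 = 23.449%
Horizon Savings: (1 + 0.2136/52)^52 − 1 = 23.759%
Granite Trust: compounded annually, EAR = 21.170%
The highest effective annual rate is Horizon Savings at 23.759%.

Horizon Savings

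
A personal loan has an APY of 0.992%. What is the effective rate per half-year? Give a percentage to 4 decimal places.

0.4948%

The per-half-year rate i satisfies (1 + i)^2 = 1 + 0.00992.
i = 1.00992^(1/2) − 1 = 0.0049478 = 0.4948%.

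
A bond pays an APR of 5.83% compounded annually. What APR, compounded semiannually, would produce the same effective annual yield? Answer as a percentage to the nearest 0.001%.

Compounded annually, EAR = nominal = 0.058300.
Solve (1 + r/2)^2 = 1.058300: r/2 = 1.058300^(1/2) − 1 = 0.028737, so r = 0.057474 = 5.747%.

5.747%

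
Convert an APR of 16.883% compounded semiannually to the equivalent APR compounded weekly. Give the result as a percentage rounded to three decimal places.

EAR = (1 + 0.16883/2)^2 − 1 = 0.175956.
Solve (1 + r/52)^52 = 1.175956: r/52 = 1.175956^(1/52) − 1 = 0.003122, so r = 0.162334 = 16.233%.

16.233%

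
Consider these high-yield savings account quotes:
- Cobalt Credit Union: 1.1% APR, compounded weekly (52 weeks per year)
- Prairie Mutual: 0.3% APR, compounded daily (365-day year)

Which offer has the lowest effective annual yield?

Prairie Mutual

Cobalt Credit Union: (1 + 0.011/52)^52 − 1 = 1.106%
Prairie Mutual: (1 + 0.003/365)^365 − 1 = 0.300%
The lowest effective annual rate is Prairie Mutual at 0.300%.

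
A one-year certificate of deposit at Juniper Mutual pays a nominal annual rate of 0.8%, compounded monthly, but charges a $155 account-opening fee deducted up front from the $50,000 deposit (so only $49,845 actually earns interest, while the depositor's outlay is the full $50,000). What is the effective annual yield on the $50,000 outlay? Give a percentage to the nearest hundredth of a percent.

0.49%

Value after one year: 49,845 × (1 + 0.008/12)^12 = 49,845 × 1.008029 = $50,245.23.
Effective yield on the $50,000 outlay: 50,245.23 / 50,000 − 1 = 0.004905 = 0.49%.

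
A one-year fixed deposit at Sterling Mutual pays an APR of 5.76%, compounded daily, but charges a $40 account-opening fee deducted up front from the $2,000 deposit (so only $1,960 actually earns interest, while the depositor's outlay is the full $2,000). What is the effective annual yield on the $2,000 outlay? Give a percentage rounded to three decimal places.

Value after one year: 1,960 × (1 + 0.0576/365)^365 = 1,960 × 1.059286 = $2,076.20.
Effective yield on the $2,000 outlay: 2,076.20 / 2,000 − 1 = 0.038101 = 3.810%.

3.810%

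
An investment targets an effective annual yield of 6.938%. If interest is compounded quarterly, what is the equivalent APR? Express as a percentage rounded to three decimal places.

(1 + r/4)^4 − 1 = 0.06938, so 1 + r/4 = 1.06938^(1/4).
r/4 = 0.016911, so r = 0.067645 = 6.764%.

6.764%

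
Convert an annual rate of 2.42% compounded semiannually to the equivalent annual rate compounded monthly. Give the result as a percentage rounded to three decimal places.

2.408%

EAR = (1 + 0.0242/2)^2 − 1 = 0.024346.
Solve (1 + r/12)^12 = 1.024346: r/12 = 1.024346^(1/12) − 1 = 0.002007, so r = 0.024079 = 2.408%.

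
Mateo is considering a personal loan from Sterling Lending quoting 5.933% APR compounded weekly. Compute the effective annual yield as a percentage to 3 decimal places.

EAR = (1 + 0.05933/52)^52 − 1.
= 1.061089 − 1 = 6.109%.

6.109%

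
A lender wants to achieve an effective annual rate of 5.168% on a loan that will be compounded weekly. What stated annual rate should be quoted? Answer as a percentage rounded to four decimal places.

5.0413%

(1 + r/52)^52 − 1 = 0.05168, so 1 + r/52 = 1.05168^(1/52).
r/52 = 0.000969, so r = 0.050413 = 5.0413%.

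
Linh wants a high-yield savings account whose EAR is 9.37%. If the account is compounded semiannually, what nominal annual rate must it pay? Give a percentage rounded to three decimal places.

9.160%

(1 + r/2)^2 − 1 = 0.0937, so 1 + r/2 = 1.0937^(1/2).
r/2 = 0.045801, so r = 0.091602 = 9.160%.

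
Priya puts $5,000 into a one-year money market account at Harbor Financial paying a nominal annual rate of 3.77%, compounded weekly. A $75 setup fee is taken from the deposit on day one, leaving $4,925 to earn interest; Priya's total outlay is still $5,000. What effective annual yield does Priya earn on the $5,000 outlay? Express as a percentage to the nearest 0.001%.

2.283%

Value after one year: 4,925 × (1 + 0.0377/52)^52 = 4,925 × 1.038405 = $5,114.15.
Effective yield on the $5,000 outlay: 5,114.15 / 5,000 − 1 = 0.022829 = 2.283%.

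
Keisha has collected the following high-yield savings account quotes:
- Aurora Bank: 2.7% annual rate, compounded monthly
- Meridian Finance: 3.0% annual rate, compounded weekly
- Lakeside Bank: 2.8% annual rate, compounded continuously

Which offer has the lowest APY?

Aurora Bank

Aurora Bank: (1 + 0.027/12)^12 − 1 = 2.734%
Meridian Finance: (1 + 0.030/52)^52 − 1 = 3.045%
Lakeside Bank: e^0.028 − 1 = 2.840%
The lowest effective annual rate is Aurora Bank at 2.734%.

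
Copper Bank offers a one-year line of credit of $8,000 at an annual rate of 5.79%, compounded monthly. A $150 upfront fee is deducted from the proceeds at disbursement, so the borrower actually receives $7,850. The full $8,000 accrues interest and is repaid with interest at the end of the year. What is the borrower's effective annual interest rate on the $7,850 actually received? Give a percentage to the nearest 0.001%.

Amount owed after one year: 8,000 × (1 + 0.0579/12)^12 = 8,000 × 1.059462 = $8,475.69.
Effective rate on net proceeds: 8,475.69 / 7,850 − 1 = 0.079706 = 7.971%.

7.971%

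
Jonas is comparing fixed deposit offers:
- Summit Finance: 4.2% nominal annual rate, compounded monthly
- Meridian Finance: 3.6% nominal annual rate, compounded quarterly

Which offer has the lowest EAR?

Summit Finance: (1 + 0.042/12)^12 − 1 = 4.282%
Meridian Finance: (1 + 0.036/4)^4 − 1 = 3.649%
The lowest effective annual rate is Meridian Finance at 3.649%.

Meridian Finance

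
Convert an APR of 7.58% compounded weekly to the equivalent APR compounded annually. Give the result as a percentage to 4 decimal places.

7.8687%

EAR = (1 + 0.0758/52)^52 − 1 = 0.078687.
Compounded annually, the equivalent nominal rate is the EAR itself: 7.8687%.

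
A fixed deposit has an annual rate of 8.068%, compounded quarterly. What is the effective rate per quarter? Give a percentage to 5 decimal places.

2.01700%

With a nominal annual rate compounded quarterly, the periodic rate is the nominal rate divided by 4.
i = 0.08068 / 4 = 0.0201700 = 2.01700%.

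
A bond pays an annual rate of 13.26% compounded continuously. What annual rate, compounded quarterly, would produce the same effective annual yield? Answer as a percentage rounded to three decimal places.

EAR under continuous compounding: e^0.1326 − 1 = 0.141793.
Solve (1 + r/4)^4 = 1.141793: r/4 = 1.141793^(1/4) − 1 = 0.033706, so r = 0.134822 = 13.482%.

13.482%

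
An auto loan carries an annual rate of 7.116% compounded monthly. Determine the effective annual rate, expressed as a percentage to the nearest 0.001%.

7.353%

EAR = (1 + 0.07116/12)^12 − 1.
= (1 + 0.005930)^12 − 1 = 1.073527 − 1 = 7.353%.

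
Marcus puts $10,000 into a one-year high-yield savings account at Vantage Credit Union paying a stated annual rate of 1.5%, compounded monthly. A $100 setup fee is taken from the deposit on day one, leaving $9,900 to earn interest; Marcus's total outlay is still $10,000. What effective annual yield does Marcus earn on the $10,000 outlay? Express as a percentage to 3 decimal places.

Value after one year: 9,900 × (1 + 0.015/12)^12 = 9,900 × 1.015104 = $10,049.53.
Effective yield on the $10,000 outlay: 10,049.53 / 10,000 − 1 = 0.004953 = 0.495%.

0.495%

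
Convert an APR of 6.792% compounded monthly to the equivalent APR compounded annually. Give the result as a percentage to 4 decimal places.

7.0075%

EAR = (1 + 0.06792/12)^12 − 1 = 0.070075.
Compounded annually, the equivalent nominal rate is the EAR itself: 7.0075%.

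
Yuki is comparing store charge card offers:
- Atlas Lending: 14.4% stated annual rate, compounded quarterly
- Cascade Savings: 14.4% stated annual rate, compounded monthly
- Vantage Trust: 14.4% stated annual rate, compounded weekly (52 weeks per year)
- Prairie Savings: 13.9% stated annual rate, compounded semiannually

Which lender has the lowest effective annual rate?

Prairie Savings

Atlas Lending: (1 + 0.144/4)^4 − 1 = 15.196%
Cascade Savings: (1 + 0.144/12)^12 − 1 = 15.389%
Vantage Trust: (1 + 0.144/52)^52 − 1 = 15.465%
Prairie Savings: (1 + 0.139/2)^2 − 1 = 14.383%
The lowest effective annual rate is Prairie Savings at 14.383%.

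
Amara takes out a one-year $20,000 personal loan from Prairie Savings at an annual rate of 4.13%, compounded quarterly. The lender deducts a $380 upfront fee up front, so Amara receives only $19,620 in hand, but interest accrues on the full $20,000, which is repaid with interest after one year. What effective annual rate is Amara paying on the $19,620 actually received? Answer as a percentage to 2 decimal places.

6.21%

Amount owed after one year: 20,000 × (1 + 0.0413/4)^4 = 20,000 × 1.041944 = $20,838.88.
Effective rate on net proceeds: 20,838.88 / 19,620 − 1 = 0.062124 = 6.21%.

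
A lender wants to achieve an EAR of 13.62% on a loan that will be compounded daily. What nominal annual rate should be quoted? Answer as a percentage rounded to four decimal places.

12.7712%

(1 + r/365)^365 − 1 = 0.1362, so 1 + r/365 = 1.1362^(1/365).
r/365 = 0.000350, so r = 0.127712 = 12.7712%.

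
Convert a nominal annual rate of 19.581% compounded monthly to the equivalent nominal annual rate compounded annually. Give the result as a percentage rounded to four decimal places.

21.4375%

EAR = (1 + 0.19581/12)^12 − 1 = 0.214375.
Compounded annually, the equivalent nominal rate is the EAR itself: 21.4375%.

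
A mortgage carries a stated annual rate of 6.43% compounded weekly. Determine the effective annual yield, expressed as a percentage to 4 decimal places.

EAR = (1 + 0.0643/52)^52 − 1.
= (1 + 0.001237)^52 − 1 = 1.066370 − 1 = 6.6370%.

6.6370%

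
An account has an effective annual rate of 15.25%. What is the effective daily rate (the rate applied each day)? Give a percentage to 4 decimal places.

The per-day rate i satisfies (1 + i)^365 = 1 + 0.1525.
i = 1.1525^(1/365) − 1 = 0.0003889 = 0.0389%.

0.0389%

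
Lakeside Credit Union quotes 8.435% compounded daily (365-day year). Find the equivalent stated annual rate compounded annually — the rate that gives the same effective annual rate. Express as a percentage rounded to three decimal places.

8.800%

EAR = (1 + 0.08435/365)^365 − 1 = 0.087999.
Compounded annually, the equivalent nominal rate is the EAR itself: 8.800%.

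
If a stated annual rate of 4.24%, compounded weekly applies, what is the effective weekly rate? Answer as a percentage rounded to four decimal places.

0.0815%

With a nominal annual rate compounded weekly, the periodic rate is the nominal rate divided by 52.
i = 0.0424 / 52 = 0.0008154 = 0.0815%.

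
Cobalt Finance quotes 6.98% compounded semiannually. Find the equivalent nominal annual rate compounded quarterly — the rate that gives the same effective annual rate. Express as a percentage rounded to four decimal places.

EAR = (1 + 0.0698/2)^2 − 1 = 0.071018.
Solve (1 + r/4)^4 = 1.071018: r/4 = 1.071018^(1/4) − 1 = 0.017300, so r = 0.069201 = 6.9201%.

6.9201%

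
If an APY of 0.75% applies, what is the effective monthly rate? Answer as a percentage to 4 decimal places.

The per-month rate i satisfies (1 + i)^12 = 1 + 0.0075.
i = 1.0075^(1/12) − 1 = 0.0006229 = 0.0623%.

0.0623%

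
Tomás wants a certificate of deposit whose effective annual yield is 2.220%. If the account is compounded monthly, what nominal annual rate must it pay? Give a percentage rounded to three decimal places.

2.198%

(1 + r/12)^12 − 1 = 0.02220, so 1 + r/12 = 1.02220^(1/12).
r/12 = 0.001831, so r = 0.021977 = 2.198%.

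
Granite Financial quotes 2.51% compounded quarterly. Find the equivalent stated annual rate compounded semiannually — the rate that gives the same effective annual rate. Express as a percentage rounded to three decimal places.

EAR = (1 + 0.0251/4)^4 − 1 = 0.025337.
Solve (1 + r/2)^2 = 1.025337: r/2 = 1.025337^(1/2) − 1 = 0.012589, so r = 0.025179 = 2.518%.

2.518%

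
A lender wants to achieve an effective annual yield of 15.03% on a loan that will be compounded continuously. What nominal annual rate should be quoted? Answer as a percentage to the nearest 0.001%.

Continuous: nominal r satisfies e^r − 1 = 0.1503.
r = ln(1 + 0.1503) = ln(1.1503) = 0.140023 = 14.002%.

14.002%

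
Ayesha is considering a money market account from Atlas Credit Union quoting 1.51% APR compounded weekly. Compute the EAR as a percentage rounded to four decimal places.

EAR = (1 + 0.0151/52)^52 − 1.
= (1 + 0.000290)^52 − 1 = 1.015212 − 1 = 1.5212%.

1.5212%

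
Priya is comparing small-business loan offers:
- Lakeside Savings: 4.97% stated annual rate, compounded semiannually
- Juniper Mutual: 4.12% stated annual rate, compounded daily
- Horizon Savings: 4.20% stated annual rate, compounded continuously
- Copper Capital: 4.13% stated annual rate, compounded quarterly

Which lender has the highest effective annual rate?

Lakeside Savings

Lakeside Savings: (1 + 0.0497/2)^2 − 1 = 5.032%
Juniper Mutual: (1 + 0.0412/365)^365 − 1 = 4.206%
Horizon Savings: e^0.0420 − 1 = 4.289%
Copper Capital: (1 + 0.0413/4)^4 − 1 = 4.194%
The highest effective annual rate is Lakeside Savings at 5.032%.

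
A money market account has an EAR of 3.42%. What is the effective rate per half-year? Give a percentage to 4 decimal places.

1.6956%

The per-half-year rate i satisfies (1 + i)^2 = 1 + 0.0342.
i = 1.0342^(1/2) − 1 = 0.0169562 = 1.6956%.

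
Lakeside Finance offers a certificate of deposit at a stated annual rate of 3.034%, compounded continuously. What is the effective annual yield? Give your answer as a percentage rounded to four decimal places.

With continuous compounding, EAR = e^0.03034 − 1.
e^0.03034 = 1.030805, so EAR = 0.030805 = 3.0805%.

3.0805%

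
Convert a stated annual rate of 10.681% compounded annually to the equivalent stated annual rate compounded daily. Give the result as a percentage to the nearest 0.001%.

10.150%

Compounded annually, EAR = nominal = 0.106810.
Solve (1 + r/365)^365 = 1.106810: r/365 = 1.106810^(1/365) − 1 = 0.000278, so r = 0.101496 = 10.150%.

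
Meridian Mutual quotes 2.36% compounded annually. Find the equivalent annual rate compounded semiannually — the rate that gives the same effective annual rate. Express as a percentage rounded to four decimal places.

Compounded annually, EAR = nominal = 0.023600.
Solve (1 + r/2)^2 = 1.023600: r/2 = 1.023600^(1/2) − 1 = 0.011731, so r = 0.023462 = 2.3462%.

2.3462%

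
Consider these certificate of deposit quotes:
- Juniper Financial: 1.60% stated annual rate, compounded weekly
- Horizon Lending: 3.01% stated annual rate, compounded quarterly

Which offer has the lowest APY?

Juniper Financial: (1 + 0.0160/52)^52 − 1 = 1.613%
Horizon Lending: (1 + 0.0301/4)^4 − 1 = 3.044%
The lowest effective annual rate is Juniper Financial at 1.613%.

Juniper Financial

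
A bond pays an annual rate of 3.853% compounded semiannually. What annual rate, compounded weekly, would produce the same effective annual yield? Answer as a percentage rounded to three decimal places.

3.818%

EAR = (1 + 0.03853/2)^2 − 1 = 0.038901.
Solve (1 + r/52)^52 = 1.038901: r/52 = 1.038901^(1/52) − 1 = 0.000734, so r = 0.038178 = 3.818%.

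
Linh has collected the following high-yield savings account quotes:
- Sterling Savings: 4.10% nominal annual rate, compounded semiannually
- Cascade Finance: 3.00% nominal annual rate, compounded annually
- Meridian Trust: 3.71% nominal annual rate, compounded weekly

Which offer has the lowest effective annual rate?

Cascade Finance

Sterling Savings: (1 + 0.0410/2)^2 − 1 = 4.142%
Cascade Finance: compounded annually, EAR = 3.000%
Meridian Trust: (1 + 0.0371/52)^52 − 1 = 3.778%
The lowest effective annual rate is Cascade Finance at 3.000%.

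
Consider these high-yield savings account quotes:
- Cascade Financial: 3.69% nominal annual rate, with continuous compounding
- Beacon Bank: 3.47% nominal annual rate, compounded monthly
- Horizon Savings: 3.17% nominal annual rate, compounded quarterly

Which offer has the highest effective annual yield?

Cascade Financial

Cascade Financial: e^0.0369 − 1 = 3.759%
Beacon Bank: (1 + 0.0347/12)^12 − 1 = 3.526%
Horizon Savings: (1 + 0.0317/4)^4 − 1 = 3.208%
The highest effective annual rate is Cascade Financial at 3.759%.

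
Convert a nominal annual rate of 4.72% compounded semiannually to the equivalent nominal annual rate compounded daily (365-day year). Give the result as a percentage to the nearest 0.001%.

EAR = (1 + 0.0472/2)^2 − 1 = 0.047757.
Solve (1 + r/365)^365 = 1.047757: r/365 = 1.047757^(1/365) − 1 = 0.000128, so r = 0.046655 = 4.665%.

4.665%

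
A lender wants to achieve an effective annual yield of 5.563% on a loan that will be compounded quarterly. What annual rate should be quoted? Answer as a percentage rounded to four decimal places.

5.4506%

(1 + r/4)^4 − 1 = 0.05563, so 1 + r/4 = 1.05563^(1/4).
r/4 = 0.013626, so r = 0.054506 = 5.4506%.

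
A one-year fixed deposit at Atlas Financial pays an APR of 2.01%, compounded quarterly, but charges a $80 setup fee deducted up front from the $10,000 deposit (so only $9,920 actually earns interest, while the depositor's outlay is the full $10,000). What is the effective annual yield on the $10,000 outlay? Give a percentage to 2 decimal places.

Value after one year: 9,920 × (1 + 0.0201/4)^4 = 9,920 × 1.020252 = $10,120.90.
Effective yield on the $10,000 outlay: 10,120.90 / 10,000 − 1 = 0.012090 = 1.21%.

1.21%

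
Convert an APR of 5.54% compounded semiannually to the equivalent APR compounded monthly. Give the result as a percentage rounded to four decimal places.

EAR = (1 + 0.0554/2)^2 − 1 = 0.056167.
Solve (1 + r/12)^12 = 1.056167: r/12 = 1.056167^(1/12) − 1 = 0.004564, so r = 0.054771 = 5.4771%.

5.4771%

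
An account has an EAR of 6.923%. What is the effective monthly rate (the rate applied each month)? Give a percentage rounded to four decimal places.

0.5594%

The per-month rate i satisfies (1 + i)^12 = 1 + 0.06923.
i = 1.06923^(1/12) − 1 = 0.0055938 = 0.5594%.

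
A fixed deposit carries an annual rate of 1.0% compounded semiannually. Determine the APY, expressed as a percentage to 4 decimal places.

1.0025%

EAR = (1 + 0.010/2)^2 − 1.
= (1 + 0.005000)^2 − 1 = 1.010025 − 1 = 1.0025%.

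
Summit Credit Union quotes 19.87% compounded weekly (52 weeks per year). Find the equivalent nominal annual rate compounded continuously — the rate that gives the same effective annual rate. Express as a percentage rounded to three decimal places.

19.832%

EAR = (1 + 0.1987/52)^52 − 1 = 0.219354.
Equivalent continuous rate: r = ln(1 + 0.219354) = 0.198321 = 19.832%.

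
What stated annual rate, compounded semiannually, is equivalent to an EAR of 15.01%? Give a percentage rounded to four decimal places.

14.4854%

(1 + r/2)^2 − 1 = 0.1501, so 1 + r/2 = 1.1501^(1/2).
r/2 = 0.072427, so r = 0.144854 = 14.4854%.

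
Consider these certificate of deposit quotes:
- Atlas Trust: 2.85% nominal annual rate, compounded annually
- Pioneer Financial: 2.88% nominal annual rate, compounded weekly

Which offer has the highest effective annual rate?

Pioneer Financial

Atlas Trust: compounded annually, EAR = 2.850%
Pioneer Financial: (1 + 0.0288/52)^52 − 1 = 2.921%
The highest effective annual rate is Pioneer Financial at 2.921%.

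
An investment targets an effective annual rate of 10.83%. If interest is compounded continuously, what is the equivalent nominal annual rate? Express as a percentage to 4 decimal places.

Continuous: nominal r satisfies e^r − 1 = 0.1083.
r = ln(1 + 0.1083) = ln(1.1083) = 0.102827 = 10.2827%.

10.2827%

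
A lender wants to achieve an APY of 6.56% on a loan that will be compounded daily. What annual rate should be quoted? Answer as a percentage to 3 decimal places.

(1 + r/365)^365 − 1 = 0.0656, so 1 + r/365 = 1.0656^(1/365).
r/365 = 0.000174, so r = 0.063544 = 6.354%.

6.354%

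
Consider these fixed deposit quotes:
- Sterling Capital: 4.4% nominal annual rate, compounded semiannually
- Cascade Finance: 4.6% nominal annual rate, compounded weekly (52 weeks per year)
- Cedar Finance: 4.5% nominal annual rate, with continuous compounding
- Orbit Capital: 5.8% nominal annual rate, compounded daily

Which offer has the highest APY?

Orbit Capital

Sterling Capital: (1 + 0.044/2)^2 − 1 = 4.448%
Cascade Finance: (1 + 0.046/52)^52 − 1 = 4.705%
Cedar Finance: e^0.045 − 1 = 4.603%
Orbit Capital: (1 + 0.058/365)^365 − 1 = 5.971%
The highest effective annual rate is Orbit Capital at 5.971%.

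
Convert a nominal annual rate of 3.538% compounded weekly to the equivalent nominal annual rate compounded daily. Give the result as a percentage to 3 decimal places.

EAR = (1 + 0.03538/52)^52 − 1 = 0.036001.
Solve (1 + r/365)^365 = 1.036001: r/365 = 1.036001^(1/365) − 1 = 0.000097, so r = 0.035370 = 3.537%.

3.537%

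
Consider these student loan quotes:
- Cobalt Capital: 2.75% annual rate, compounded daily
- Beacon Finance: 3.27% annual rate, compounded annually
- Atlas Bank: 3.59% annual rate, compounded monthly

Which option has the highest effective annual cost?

Atlas Bank

Cobalt Capital: (1 + 0.0275/365)^365 − 1 = 2.788%
Beacon Finance: compounded annually, EAR = 3.270%
Atlas Bank: (1 + 0.0359/12)^12 − 1 = 3.650%
The highest effective annual rate is Atlas Bank at 3.650%.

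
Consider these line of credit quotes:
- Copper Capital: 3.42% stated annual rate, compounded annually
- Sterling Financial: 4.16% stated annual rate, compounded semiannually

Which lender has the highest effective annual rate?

Sterling Financial

Copper Capital: compounded annually, EAR = 3.420%
Sterling Financial: (1 + 0.0416/2)^2 − 1 = 4.203%
The highest effective annual rate is Sterling Financial at 4.203%.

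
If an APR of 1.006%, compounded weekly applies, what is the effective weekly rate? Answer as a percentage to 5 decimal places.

With a nominal annual rate compounded weekly, the periodic rate is the nominal rate divided by 52.
i = 0.01006 / 52 = 0.0001935 = 0.01935%.

0.01935%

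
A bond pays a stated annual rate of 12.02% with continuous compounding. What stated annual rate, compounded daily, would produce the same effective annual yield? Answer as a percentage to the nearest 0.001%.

12.022%

EAR under continuous compounding: e^0.1202 − 1 = 0.127722.
Solve (1 + r/365)^365 = 1.127722: r/365 = 1.127722^(1/365) − 1 = 0.000329, so r = 0.120220 = 12.022%.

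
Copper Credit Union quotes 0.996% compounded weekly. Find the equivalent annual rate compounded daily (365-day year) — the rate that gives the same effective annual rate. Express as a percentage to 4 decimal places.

0.9959%

EAR = (1 + 0.00996/52)^52 − 1 = 0.010009.
Solve (1 + r/365)^365 = 1.010009: r/365 = 1.010009^(1/365) − 1 = 0.000027, so r = 0.009959 = 0.9959%.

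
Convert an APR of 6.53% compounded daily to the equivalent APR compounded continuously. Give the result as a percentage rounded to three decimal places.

EAR = (1 + 0.0653/365)^365 − 1 = 0.067473.
Equivalent continuous rate: r = ln(1 + 0.067473) = 0.065294 = 6.529%.

6.529%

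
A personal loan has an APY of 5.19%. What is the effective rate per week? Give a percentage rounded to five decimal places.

0.09735%

The per-week rate i satisfies (1 + i)^52 = 1 + 0.0519.
i = 1.0519^(1/52) − 1 = 0.0009735 = 0.09735%.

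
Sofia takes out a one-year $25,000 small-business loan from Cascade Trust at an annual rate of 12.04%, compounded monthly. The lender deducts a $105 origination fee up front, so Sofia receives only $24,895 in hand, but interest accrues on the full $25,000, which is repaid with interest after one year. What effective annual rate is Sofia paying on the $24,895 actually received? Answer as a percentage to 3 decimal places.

13.203%

Amount owed after one year: 25,000 × (1 + 0.1204/12)^12 = 25,000 × 1.127271 = $28,181.78.
Effective rate on net proceeds: 28,181.78 / 24,895 − 1 = 0.132026 = 13.203%.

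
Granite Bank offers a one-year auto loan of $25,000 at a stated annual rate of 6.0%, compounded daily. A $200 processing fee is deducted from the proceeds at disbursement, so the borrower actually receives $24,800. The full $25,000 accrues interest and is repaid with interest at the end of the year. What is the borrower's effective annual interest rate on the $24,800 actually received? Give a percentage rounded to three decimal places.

7.039%

Amount owed after one year: 25,000 × (1 + 0.060/365)^365 = 25,000 × 1.061831 = $26,545.78.
Effective rate on net proceeds: 26,545.78 / 24,800 − 1 = 0.070394 = 7.039%.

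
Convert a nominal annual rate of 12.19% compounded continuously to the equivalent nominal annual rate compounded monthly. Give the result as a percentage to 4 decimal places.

12.2521%

EAR under continuous compounding: e^0.1219 − 1 = 0.129641.
Solve (1 + r/12)^12 = 1.129641: r/12 = 1.129641^(1/12) − 1 = 0.010210, so r = 0.122521 = 12.2521%.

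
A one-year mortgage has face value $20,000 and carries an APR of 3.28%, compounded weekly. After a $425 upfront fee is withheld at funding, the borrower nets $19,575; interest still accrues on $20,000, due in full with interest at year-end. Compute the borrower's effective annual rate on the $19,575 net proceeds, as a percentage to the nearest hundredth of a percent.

Amount owed after one year: 20,000 × (1 + 0.0328/52)^52 = 20,000 × 1.033333 = $20,666.66.
Effective rate on net proceeds: 20,666.66 / 19,575 − 1 = 0.055768 = 5.58%.

5.58%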